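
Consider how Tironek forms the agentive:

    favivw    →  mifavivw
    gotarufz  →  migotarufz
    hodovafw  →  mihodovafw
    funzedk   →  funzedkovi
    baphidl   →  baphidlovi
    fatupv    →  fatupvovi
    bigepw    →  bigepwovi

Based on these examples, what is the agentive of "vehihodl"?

vehihodlovi

favivw and bigepw both end in -w yet inflect differently (mifavivw, bigepwovi), so the final letter is not what conditions the rule; the second-to-last letter is.
"vehihodl" has second-to-last letter 'd'. The stems whose second-to-last letter is 'd' (funzedk → funzedkovi, baphidl → baphidlovi) add -ovi.
So vehihodl → vehihodlovi.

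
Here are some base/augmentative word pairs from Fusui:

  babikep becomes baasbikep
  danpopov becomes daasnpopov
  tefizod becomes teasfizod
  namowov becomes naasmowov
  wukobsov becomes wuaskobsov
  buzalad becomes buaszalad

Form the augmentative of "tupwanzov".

tuaspwanzov

Every pair shown (babikep → baasbikep, danpopov → daasnpopov, tefizod → teasfizod, …) follows the same rule: insert -as- after the first vowel.
So tupwanzov → tuaspwanzov.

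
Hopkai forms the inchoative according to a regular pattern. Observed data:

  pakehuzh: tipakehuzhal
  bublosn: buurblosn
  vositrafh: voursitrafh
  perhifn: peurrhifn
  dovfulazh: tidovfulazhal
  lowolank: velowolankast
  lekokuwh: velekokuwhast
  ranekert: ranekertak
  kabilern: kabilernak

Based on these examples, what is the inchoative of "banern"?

banernak

pakehuzh and vositrafh both end in -h yet inflect differently (tipakehuzhal, voursitrafh), so the final letter is not what conditions the rule; the second-to-last letter is.
"banern" has second-to-last letter 'r'. The stems whose second-to-last letter is 'r' (ranekert → ranekertak, kabilern → kabilernak) add -ak.
So banern → banernak.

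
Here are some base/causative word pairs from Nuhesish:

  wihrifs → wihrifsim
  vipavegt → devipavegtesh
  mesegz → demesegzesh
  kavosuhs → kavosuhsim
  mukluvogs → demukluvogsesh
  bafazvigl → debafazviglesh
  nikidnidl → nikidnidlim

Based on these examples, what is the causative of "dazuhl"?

dazuhlim

bafazvigl and nikidnidl both end in -l yet inflect differently (debafazviglesh, nikidnidlim), so the final letter is not what conditions the rule; the second-to-last letter is.
"dazuhl" has second-to-last letter 'h'. The one such stem in the data (kavosuhs → kavosuhsim) adds -im, so the same rule applies.
So dazuhl → dazuhlim.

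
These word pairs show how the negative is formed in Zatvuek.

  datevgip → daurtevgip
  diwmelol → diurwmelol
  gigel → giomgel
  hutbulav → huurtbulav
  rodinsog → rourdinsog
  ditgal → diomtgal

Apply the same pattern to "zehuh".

diwmelol and gigel both end in -l yet inflect differently (diurwmelol, giomgel), so the final letter is not what conditions the rule; the number of vowels is.
"zehuh" has 2 vowels. The stems with 2 vowels (gigel → giomgel, ditgal → diomtgal) insert -om- after the first vowel.
So zehuh → zeomhuh.

zeomhuh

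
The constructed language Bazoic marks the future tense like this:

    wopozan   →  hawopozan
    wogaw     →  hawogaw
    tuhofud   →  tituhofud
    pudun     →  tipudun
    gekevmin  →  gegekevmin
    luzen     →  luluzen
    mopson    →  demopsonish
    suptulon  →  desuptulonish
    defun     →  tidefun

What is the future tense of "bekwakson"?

wopozan and pudun both end in -n yet inflect differently (hawopozan, tipudun), so the final letter is not what conditions the rule; the last vowel is.
"bekwakson" has last vowel 'o'. The stems whose last vowel is 'o' (suptulon → desuptulonish, mopson → demopsonish) add de- … -ish around the stem.
The other patterns: stems whose last vowel is 'a' add the prefix ha-; stems whose last vowel is 'u' add the prefix ti-; stems whose last vowel is 'e' or 'i' repeat the first consonant+vowel as a prefix.
So bekwakson → debekwaksonish.

debekwaksonish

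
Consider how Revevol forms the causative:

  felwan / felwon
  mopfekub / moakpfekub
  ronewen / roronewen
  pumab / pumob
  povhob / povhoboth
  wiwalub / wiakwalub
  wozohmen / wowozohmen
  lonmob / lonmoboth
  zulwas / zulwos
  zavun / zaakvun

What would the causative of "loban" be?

"loban" has last vowel 'a'. The stems whose last vowel is 'a' (pumab → pumob, zulwas → zulwos, felwan → felwon) change the last vowel to 'o'.
The other patterns: stems whose last vowel is 'o' add -oth; stems whose last vowel is 'u' insert -ak- after the first vowel; stems whose last vowel is 'e' repeat the first consonant+vowel as a prefix.
So loban → lobon.

lobon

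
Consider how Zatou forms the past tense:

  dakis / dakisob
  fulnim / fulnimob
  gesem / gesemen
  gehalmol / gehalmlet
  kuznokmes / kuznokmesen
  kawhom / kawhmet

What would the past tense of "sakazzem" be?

sakazzemen

kawhom and fulnim both end in -m yet inflect differently (kawhmet, fulnimob), so the final letter is not what conditions the rule; the last vowel is.
"sakazzem" has last vowel 'e'. The stems whose last vowel is 'e' (gesem → gesemen, kuznokmes → kuznokmesen) add -en.
So sakazzem → sakazzemen.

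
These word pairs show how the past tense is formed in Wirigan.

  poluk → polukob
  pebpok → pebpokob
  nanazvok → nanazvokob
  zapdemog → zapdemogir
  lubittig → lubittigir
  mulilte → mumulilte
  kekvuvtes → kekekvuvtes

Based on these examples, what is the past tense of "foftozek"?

foftozekob

"foftozek" ends in -k. The stems ending in -k (poluk → polukob, pebpok → pebpokob, nanazvok → nanazvokob) add -ob.
So foftozek → foftozekob.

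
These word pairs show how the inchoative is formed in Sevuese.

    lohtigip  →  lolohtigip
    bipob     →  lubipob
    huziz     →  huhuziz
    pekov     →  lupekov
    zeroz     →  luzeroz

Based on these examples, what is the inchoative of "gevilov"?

lugevilov

"gevilov" has last vowel 'o'. The stems whose last vowel is 'o' (pekov → lupekov, zeroz → luzeroz, bipob → lubipob) add the prefix lu-.
So gevilov → lugevilov.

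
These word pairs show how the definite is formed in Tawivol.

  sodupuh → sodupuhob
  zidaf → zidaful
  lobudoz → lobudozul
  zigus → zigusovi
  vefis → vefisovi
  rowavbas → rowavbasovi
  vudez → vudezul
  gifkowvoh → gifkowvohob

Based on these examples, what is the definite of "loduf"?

"loduf" ends in -f. The one such stem in the data (zidaf → zidaful) adds -ul, so the same rule applies.
The other patterns: stems ending in -h add -ob; stems ending in -s add -ovi.
So loduf → loduful.

loduful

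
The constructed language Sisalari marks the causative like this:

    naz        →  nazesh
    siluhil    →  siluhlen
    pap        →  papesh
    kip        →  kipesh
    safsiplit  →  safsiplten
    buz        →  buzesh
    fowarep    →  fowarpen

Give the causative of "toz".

tozesh

pap and fowarep both end in -p yet inflect differently (papesh, fowarpen), so the final letter is not what conditions the rule; the number of vowels is.
"toz" has 1 vowel. The stems with 1 vowel (pap → papesh, buz → buzesh, naz → nazesh) add -esh.
So toz → tozesh.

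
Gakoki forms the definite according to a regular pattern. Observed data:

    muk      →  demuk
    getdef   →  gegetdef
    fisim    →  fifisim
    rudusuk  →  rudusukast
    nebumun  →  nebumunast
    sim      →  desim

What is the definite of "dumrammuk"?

"dumrammuk" has 3 vowels. The stems with 3 vowels (rudusuk → rudusukast, nebumun → nebumunast) add -ast.
So dumrammuk → dumrammukast.

dumrammukast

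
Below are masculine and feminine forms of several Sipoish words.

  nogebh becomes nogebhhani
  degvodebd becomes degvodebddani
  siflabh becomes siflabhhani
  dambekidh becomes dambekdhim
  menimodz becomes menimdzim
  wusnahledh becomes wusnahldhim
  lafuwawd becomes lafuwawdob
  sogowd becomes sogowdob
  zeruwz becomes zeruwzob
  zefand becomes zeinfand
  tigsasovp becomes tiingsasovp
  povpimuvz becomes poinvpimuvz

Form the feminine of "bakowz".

nogebh and dambekidh both end in -h yet inflect differently (nogebhhani, dambekdhim), so the final letter is not what conditions the rule; the second-to-last letter is.
"bakowz" has second-to-last letter 'w'. The stems whose second-to-last letter is 'w' (lafuwawd → lafuwawdob, sogowd → sogowdob, zeruwz → zeruwzob) add -ob.
So bakowz → bakowzob.

bakowzob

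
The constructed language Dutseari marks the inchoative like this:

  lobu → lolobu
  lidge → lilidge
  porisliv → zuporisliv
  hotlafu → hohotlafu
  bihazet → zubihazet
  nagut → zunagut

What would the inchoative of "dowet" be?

hotlafu and nagut both have last vowel 'u' yet inflect differently (hohotlafu, zunagut), so the last vowel is not what conditions the rule; whether the stem ends in a vowel or a consonant is.
"dowet" ends in a consonant. The stems ending in a consonant (porisliv → zuporisliv, nagut → zunagut, bihazet → zubihazet) add the prefix zu-.
So dowet → zudowet.

zudowet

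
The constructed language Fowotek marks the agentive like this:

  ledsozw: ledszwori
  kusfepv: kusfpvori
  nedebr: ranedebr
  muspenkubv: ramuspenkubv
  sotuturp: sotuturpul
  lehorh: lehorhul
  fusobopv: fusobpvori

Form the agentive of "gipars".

"gipars" has second-to-last letter 'r'. The stems whose second-to-last letter is 'r' (sotuturp → sotuturpul, lehorh → lehorhul) add -ul.
So gipars → giparsul.

giparsul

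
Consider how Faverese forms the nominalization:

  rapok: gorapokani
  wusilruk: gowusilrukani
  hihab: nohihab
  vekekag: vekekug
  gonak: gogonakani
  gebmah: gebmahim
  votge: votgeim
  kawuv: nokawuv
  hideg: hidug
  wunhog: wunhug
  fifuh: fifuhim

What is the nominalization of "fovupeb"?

hihab and vekekag both have last vowel 'a' yet inflect differently (nohihab, vekekug), so the last vowel is not what conditions the rule; the final letter is.
"fovupeb" ends in -b. The one such stem in the data (hihab → nohihab) adds the prefix no-, so the same rule applies.
The other patterns: stems ending in -g change the last vowel to 'u'; stems ending in -k add go- … -ani around the stem; stems ending in -e or -h add -im.
So fovupeb → nofovupeb.

nofovupeb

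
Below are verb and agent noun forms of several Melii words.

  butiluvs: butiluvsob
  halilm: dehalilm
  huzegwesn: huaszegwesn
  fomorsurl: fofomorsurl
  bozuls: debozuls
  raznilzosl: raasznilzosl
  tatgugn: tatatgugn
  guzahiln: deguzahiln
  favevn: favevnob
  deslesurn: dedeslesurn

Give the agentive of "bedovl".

bedovlob

favevn and huzegwesn both end in -n yet inflect differently (favevnob, huaszegwesn), so the final letter is not what conditions the rule; the second-to-last letter is.
"bedovl" has second-to-last letter 'v'. The stems whose second-to-last letter is 'v' (butiluvs → butiluvsob, favevn → favevnob) add -ob.
So bedovl → bedovlob.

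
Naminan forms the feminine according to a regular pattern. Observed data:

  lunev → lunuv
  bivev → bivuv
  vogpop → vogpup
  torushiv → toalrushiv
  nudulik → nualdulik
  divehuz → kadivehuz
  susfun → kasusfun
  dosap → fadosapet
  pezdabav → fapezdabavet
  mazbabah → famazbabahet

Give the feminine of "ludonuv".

lunev and torushiv both end in -v yet inflect differently (lunuv, toalrushiv), so the final letter is not what conditions the rule; the last vowel is.
"ludonuv" has last vowel 'u'. The stems whose last vowel is 'u' (divehuz → kadivehuz, susfun → kasusfun) add the prefix ka-.
So ludonuv → kaludonuv.

kaludonuv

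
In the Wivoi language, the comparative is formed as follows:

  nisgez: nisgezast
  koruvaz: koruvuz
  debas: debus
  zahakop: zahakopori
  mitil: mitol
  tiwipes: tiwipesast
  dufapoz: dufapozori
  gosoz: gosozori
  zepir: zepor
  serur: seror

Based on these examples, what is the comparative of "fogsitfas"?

koruvaz and dufapoz both end in -z yet inflect differently (koruvuz, dufapozori), so the final letter is not what conditions the rule; the last vowel is.
"fogsitfas" has last vowel 'a'. The stems whose last vowel is 'a' (debas → debus, koruvaz → koruvuz) change the last vowel to 'u'.
So fogsitfas → fogsitfus.

fogsitfus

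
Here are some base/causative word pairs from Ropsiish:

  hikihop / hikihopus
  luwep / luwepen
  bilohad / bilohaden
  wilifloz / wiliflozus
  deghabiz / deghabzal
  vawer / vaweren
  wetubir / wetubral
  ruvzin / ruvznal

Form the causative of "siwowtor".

siwowtorus

deghabiz and wilifloz both end in -z yet inflect differently (deghabzal, wiliflozus), so the final letter is not what conditions the rule; the last vowel is.
"siwowtor" has last vowel 'o'. The stems whose last vowel is 'o' (wilifloz → wiliflozus, hikihop → hikihopus) add -us.
The other patterns: stems whose last vowel is 'i' delete the last vowel and add -al; stems whose last vowel is 'a' or 'e' add -en.
So siwowtor → siwowtorus.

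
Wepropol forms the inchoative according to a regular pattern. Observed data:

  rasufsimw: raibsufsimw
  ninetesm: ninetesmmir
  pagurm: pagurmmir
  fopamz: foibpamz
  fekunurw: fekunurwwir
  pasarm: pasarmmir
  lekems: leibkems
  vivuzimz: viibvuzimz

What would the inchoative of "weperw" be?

weperwwir

rasufsimw and fekunurw both end in -w yet inflect differently (raibsufsimw, fekunurwwir), so the final letter is not what conditions the rule; the second-to-last letter is.
"weperw" has second-to-last letter 'r'. The stems whose second-to-last letter is 'r' (fekunurw → fekunurwwir, pagurm → pagurmmir, pasarm → pasarmmir) double the final consonant and add -ir.
The other pattern: stems whose second-to-last letter is 'm' insert -ib- after the first vowel.
So weperw → weperwwir.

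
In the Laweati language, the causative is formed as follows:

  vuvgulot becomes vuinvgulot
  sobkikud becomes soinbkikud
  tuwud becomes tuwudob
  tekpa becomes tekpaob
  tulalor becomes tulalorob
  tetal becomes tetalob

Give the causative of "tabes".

tabesob

tuwud and sobkikud both end in -d yet inflect differently (tuwudob, soinbkikud), so the final letter is not what conditions the rule; the first letter is.
"tabes" begins with t-. The stems beginning with t- (tuwud → tuwudob, tekpa → tekpaob, tulalor → tulalorob) add -ob.
So tabes → tabesob.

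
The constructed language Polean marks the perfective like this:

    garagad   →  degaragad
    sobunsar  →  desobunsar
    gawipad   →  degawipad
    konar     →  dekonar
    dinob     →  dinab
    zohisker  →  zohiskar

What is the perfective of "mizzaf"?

sobunsar and zohisker both end in -r yet inflect differently (desobunsar, zohiskar), so the final letter is not what conditions the rule; the last vowel is.
"mizzaf" has last vowel 'a'. The stems whose last vowel is 'a' (garagad → degaragad, sobunsar → desobunsar, gawipad → degawipad) add the prefix de-.
So mizzaf → demizzaf.

demizzaf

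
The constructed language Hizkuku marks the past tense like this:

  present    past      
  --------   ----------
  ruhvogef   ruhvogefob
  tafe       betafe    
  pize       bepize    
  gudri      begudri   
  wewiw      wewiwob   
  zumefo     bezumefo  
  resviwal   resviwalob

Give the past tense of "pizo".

bepizo

pize and ruhvogef both have last vowel 'e' yet inflect differently (bepize, ruhvogefob), so the last vowel is not what conditions the rule; whether the stem ends in a vowel or a consonant is.
"pizo" ends in a vowel. The stems ending in a vowel (gudri → begudri, pize → bepize, tafe → betafe) add the prefix be-.
The other pattern: stems ending in a consonant add -ob.
So pizo → bepizo.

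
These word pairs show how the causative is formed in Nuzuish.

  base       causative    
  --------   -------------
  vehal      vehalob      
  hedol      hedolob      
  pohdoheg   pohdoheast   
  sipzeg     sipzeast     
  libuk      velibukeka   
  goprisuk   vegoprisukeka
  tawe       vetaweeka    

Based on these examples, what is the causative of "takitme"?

vetakitmeeka

pohdoheg and tawe both have last vowel 'e' yet inflect differently (pohdoheast, vetaweeka), so the last vowel is not what conditions the rule; the final letter is.
"takitme" ends in -e. The one such stem in the data (tawe → vetaweeka) adds ve- … -eka around the stem, so the same rule applies.
So takitme → vetakitmeeka.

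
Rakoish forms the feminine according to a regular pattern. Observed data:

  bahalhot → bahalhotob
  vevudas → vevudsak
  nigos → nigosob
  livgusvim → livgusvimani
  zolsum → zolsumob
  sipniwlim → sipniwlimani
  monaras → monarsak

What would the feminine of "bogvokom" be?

bogvokomob

"bogvokom" has last vowel 'o'. The stems whose last vowel is 'o' (nigos → nigosob, bahalhot → bahalhotob) add -ob.
The other patterns: stems whose last vowel is 'i' add -ani; stems whose last vowel is 'a' delete the last vowel and add -ak.
So bogvokom → bogvokomob.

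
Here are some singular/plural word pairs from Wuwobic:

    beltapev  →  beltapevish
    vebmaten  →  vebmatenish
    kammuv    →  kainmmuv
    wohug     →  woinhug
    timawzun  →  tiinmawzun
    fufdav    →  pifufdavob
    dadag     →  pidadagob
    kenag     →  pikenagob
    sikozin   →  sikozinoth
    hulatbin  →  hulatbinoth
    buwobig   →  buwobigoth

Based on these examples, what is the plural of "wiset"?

beltapev and kammuv both end in -v yet inflect differently (beltapevish, kainmmuv), so the final letter is not what conditions the rule; the last vowel is.
"wiset" has last vowel 'e'. The stems whose last vowel is 'e' (beltapev → beltapevish, vebmaten → vebmatenish) add -ish.
The other patterns: stems whose last vowel is 'u' insert -in- after the first vowel; stems whose last vowel is 'a' add pi- … -ob around the stem; stems whose last vowel is 'i' add -oth.
So wiset → wisetish.

wisetish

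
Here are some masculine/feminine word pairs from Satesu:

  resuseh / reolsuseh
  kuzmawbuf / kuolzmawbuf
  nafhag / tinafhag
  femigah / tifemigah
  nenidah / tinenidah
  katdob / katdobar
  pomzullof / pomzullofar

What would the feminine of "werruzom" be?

werruzomar

"werruzom" has last vowel 'o'. The stems whose last vowel is 'o' (katdob → katdobar, pomzullof → pomzullofar) add -ar.
So werruzom → werruzomar.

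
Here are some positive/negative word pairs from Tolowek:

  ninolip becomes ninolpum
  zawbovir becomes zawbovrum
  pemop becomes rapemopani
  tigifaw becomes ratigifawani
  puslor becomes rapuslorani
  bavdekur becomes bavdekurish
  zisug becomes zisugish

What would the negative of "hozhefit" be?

ninolip and pemop both end in -p yet inflect differently (ninolpum, rapemopani), so the final letter is not what conditions the rule; the last vowel is.
"hozhefit" has last vowel 'i'. The stems whose last vowel is 'i' (ninolip → ninolpum, zawbovir → zawbovrum) delete the last vowel and add -um.
The other patterns: stems whose last vowel is 'a' or 'o' add ra- … -ani around the stem; stems whose last vowel is 'u' add -ish.
So hozhefit → hozheftum.

hozheftum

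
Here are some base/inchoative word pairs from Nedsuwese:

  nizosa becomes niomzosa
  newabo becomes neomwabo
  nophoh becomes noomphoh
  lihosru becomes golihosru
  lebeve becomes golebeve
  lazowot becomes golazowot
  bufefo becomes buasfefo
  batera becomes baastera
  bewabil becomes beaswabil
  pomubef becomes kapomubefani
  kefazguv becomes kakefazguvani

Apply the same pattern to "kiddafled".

kakiddafledani

"kiddafled" begins with k-. The one such stem in the data (kefazguv → kakefazguvani) adds ka- … -ani around the stem, so the same rule applies.
The other patterns: stems beginning with n- insert -om- after the first vowel; stems beginning with l- add the prefix go-; stems beginning with b- insert -as- after the first vowel.
So kiddafled → kakiddafledani.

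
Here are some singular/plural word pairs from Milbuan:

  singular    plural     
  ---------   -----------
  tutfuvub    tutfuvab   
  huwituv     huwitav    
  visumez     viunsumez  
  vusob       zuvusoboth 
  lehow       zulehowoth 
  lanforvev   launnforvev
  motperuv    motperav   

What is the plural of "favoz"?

"favoz" has last vowel 'o'. The stems whose last vowel is 'o' (lehow → zulehowoth, vusob → zuvusoboth) add zu- … -oth around the stem.
The other patterns: stems whose last vowel is 'u' change the last vowel to 'a'; stems whose last vowel is 'e' insert -un- after the first vowel.
So favoz → zufavozoth.

zufavozoth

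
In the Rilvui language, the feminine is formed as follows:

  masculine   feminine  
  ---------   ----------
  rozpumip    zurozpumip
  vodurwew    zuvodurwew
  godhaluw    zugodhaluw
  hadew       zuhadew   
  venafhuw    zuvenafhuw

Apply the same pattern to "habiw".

zuhabiw

Every pair shown (rozpumip → zurozpumip, vodurwew → zuvodurwew, godhaluw → zugodhaluw, …) follows the same rule: add the prefix zu-.
So habiw → zuhabiw.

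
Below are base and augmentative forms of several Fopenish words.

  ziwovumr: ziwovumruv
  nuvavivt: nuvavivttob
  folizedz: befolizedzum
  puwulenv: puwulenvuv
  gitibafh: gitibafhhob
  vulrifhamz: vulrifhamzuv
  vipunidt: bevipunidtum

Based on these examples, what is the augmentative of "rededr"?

vulrifhamz and folizedz both end in -z yet inflect differently (vulrifhamzuv, befolizedzum), so the final letter is not what conditions the rule; the second-to-last letter is.
"rededr" has second-to-last letter 'd'. The stems whose second-to-last letter is 'd' (vipunidt → bevipunidtum, folizedz → befolizedzum) add be- … -um around the stem.
So rededr → berededrum.

berededrum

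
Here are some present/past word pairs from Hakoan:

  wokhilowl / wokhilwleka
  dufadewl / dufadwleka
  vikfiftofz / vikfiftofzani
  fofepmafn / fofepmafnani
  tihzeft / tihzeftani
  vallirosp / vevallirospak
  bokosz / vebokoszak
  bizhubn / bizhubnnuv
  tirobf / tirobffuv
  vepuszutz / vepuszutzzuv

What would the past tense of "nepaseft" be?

vikfiftofz and bokosz both end in -z yet inflect differently (vikfiftofzani, vebokoszak), so the final letter is not what conditions the rule; the second-to-last letter is.
"nepaseft" has second-to-last letter 'f'. The stems whose second-to-last letter is 'f' (vikfiftofz → vikfiftofzani, fofepmafn → fofepmafnani, tihzeft → tihzeftani) add -ani.
The other patterns: stems whose second-to-last letter is 'w' delete the last vowel and add -eka; stems whose second-to-last letter is 's' add ve- … -ak around the stem; stems whose second-to-last letter is 'b' or 't' double the final consonant and add -uv.
So nepaseft → nepaseftani.

nepaseftani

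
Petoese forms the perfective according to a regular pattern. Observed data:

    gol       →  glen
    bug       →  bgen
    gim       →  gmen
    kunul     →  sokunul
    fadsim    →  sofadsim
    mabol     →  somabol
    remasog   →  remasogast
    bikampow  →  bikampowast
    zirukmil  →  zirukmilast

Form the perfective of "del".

gol and kunul both end in -l yet inflect differently (glen, sokunul), so the final letter is not what conditions the rule; the number of vowels is.
"del" has 1 vowel. The stems with 1 vowel (gol → glen, bug → bgen, gim → gmen) delete the last vowel and add -en.
The other patterns: stems with 2 vowels add the prefix so-; stems with 3 vowels add -ast.
So del → dlen.

dlen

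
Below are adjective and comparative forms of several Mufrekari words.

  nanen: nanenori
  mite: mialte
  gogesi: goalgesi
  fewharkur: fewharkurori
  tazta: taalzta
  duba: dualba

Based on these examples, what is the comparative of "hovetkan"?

hovetkanori

"hovetkan" ends in a consonant. The stems ending in a consonant (nanen → nanenori, fewharkur → fewharkurori) add -ori.
The other pattern: stems ending in a vowel insert -al- after the first vowel.
So hovetkan → hovetkanori.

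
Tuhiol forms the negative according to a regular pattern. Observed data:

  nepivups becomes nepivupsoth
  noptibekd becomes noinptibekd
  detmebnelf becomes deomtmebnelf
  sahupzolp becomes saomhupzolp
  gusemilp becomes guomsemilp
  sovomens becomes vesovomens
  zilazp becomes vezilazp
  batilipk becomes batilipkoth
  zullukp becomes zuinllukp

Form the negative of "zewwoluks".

zeinwwoluks

zullukp and sahupzolp both end in -p yet inflect differently (zuinllukp, saomhupzolp), so the final letter is not what conditions the rule; the second-to-last letter is.
"zewwoluks" has second-to-last letter 'k'. The stems whose second-to-last letter is 'k' (zullukp → zuinllukp, noptibekd → noinptibekd) insert -in- after the first vowel.
The other patterns: stems whose second-to-last letter is 'l' insert -om- after the first vowel; stems whose second-to-last letter is 'p' add -oth; stems whose second-to-last letter is 'n' or 'z' add the prefix ve-.
So zewwoluks → zeinwwoluks.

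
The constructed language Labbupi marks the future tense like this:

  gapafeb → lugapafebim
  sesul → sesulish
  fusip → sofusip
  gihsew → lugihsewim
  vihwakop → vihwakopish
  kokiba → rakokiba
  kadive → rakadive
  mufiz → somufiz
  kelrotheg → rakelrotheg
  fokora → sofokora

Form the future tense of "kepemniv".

rakepemniv

"kepemniv" begins with k-. The stems beginning with k- (kokiba → rakokiba, kelrotheg → rakelrotheg, kadive → rakadive) add the prefix ra-.
The other patterns: stems beginning with s- or v- add -ish; stems beginning with g- add lu- … -im around the stem; stems beginning with f- or m- add the prefix so-.
So kepemniv → rakepemniv.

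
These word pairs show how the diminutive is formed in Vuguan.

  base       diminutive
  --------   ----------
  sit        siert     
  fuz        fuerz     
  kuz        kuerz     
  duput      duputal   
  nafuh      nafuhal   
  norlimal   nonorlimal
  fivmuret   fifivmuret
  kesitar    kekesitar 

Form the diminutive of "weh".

weerh

sit and duput both end in -t yet inflect differently (siert, duputal), so the final letter is not what conditions the rule; the number of vowels is.
"weh" has 1 vowel. The stems with 1 vowel (sit → siert, fuz → fuerz, kuz → kuerz) insert -er- after the first vowel.
The other patterns: stems with 2 vowels add -al; stems with 3 vowels repeat the first consonant+vowel as a prefix.
So weh → weerh.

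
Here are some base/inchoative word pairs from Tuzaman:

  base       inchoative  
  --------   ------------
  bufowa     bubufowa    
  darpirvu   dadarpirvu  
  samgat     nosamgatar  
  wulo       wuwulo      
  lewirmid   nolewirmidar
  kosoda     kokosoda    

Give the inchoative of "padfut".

"padfut" ends in a consonant. The stems ending in a consonant (samgat → nosamgatar, lewirmid → nolewirmidar) add no- … -ar around the stem.
The other pattern: stems ending in a vowel repeat the first consonant+vowel as a prefix.
So padfut → nopadfutar.

nopadfutar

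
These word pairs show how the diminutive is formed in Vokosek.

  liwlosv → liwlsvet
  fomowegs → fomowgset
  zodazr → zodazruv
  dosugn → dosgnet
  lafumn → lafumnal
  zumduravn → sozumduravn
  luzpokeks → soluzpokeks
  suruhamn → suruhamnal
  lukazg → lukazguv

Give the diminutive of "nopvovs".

sonopvovs

suruhamn and zumduravn both end in -n yet inflect differently (suruhamnal, sozumduravn), so the final letter is not what conditions the rule; the second-to-last letter is.
"nopvovs" has second-to-last letter 'v'. The one such stem in the data (zumduravn → sozumduravn) adds the prefix so-, so the same rule applies.
The other patterns: stems whose second-to-last letter is 'm' add -al; stems whose second-to-last letter is 'g' or 's' delete the last vowel and add -et; stems whose second-to-last letter is 'z' add -uv.
So nopvovs → sonopvovs.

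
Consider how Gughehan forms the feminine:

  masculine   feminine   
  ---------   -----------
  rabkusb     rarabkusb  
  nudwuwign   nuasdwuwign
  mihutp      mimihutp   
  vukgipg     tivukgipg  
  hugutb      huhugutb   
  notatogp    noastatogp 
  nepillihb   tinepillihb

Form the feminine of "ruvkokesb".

ruruvkokesb

notatogp and mihutp both end in -p yet inflect differently (noastatogp, mimihutp), so the final letter is not what conditions the rule; the second-to-last letter is.
"ruvkokesb" has second-to-last letter 's'. The one such stem in the data (rabkusb → rarabkusb) repeats the first consonant+vowel as a prefix (as do hugutb, mihutp), so the same rule applies.
The other patterns: stems whose second-to-last letter is 'g' insert -as- after the first vowel; stems whose second-to-last letter is 'h' or 'p' add the prefix ti-.
So ruvkokesb → ruruvkokesb.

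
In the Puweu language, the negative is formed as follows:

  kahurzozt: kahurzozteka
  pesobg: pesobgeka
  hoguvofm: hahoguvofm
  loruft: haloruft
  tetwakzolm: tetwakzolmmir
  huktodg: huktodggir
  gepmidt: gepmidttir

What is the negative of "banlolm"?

banlolmmir

"banlolm" has second-to-last letter 'l'. The one such stem in the data (tetwakzolm → tetwakzolmmir) doubles the final consonant and adds -ir (as do huktodg, gepmidt), so the same rule applies.
The other patterns: stems whose second-to-last letter is 'b' or 'z' add -eka; stems whose second-to-last letter is 'f' add the prefix ha-.
So banlolm → banlolmmir.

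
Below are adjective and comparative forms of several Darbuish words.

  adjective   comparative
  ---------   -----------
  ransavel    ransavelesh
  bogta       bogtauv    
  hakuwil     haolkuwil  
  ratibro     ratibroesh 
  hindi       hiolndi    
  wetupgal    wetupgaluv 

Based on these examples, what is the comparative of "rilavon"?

rilavonesh

wetupgal and ransavel both end in -l yet inflect differently (wetupgaluv, ransavelesh), so the final letter is not what conditions the rule; the first letter is.
"rilavon" begins with r-. The stems beginning with r- (ratibro → ratibroesh, ransavel → ransavelesh) add -esh.
So rilavon → rilavonesh.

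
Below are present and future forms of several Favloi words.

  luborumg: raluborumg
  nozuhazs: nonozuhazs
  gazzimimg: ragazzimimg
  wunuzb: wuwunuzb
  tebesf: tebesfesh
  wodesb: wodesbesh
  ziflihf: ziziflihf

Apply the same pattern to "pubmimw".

"pubmimw" has second-to-last letter 'm'. The stems whose second-to-last letter is 'm' (gazzimimg → ragazzimimg, luborumg → raluborumg) add the prefix ra-.
The other patterns: stems whose second-to-last letter is 's' add -esh; stems whose second-to-last letter is 'h' or 'z' repeat the first consonant+vowel as a prefix.
So pubmimw → rapubmimw.

rapubmimw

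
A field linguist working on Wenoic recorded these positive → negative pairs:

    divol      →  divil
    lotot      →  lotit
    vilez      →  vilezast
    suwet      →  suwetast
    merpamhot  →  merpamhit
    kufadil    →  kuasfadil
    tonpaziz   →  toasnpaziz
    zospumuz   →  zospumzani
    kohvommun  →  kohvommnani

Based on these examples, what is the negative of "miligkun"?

tonpaziz and vilez both end in -z yet inflect differently (toasnpaziz, vilezast), so the final letter is not what conditions the rule; the last vowel is.
"miligkun" has last vowel 'u'. The stems whose last vowel is 'u' (kohvommun → kohvommnani, zospumuz → zospumzani) delete the last vowel and add -ani.
The other patterns: stems whose last vowel is 'i' insert -as- after the first vowel; stems whose last vowel is 'e' add -ast; stems whose last vowel is 'o' change the last vowel to 'i'.
So miligkun → miligknani.

miligknani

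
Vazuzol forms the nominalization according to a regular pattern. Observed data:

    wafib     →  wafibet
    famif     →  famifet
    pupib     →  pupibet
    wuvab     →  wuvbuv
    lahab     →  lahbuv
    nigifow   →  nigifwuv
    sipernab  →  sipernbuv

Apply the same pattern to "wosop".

wafib and wuvab both end in -b yet inflect differently (wafibet, wuvbuv), so the final letter is not what conditions the rule; the last vowel is.
"wosop" has last vowel 'o'. The one such stem in the data (nigifow → nigifwuv) deletes the last vowel and adds -uv (as do wuvab, lahab), so the same rule applies.
So wosop → wospuv.

wospuv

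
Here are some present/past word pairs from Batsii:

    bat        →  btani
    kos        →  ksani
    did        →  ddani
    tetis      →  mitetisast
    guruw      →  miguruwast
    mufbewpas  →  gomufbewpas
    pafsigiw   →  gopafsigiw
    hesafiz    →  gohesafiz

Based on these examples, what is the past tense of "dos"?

dsani

kos and tetis both end in -s yet inflect differently (ksani, mitetisast), so the final letter is not what conditions the rule; the number of vowels is.
"dos" has 1 vowel. The stems with 1 vowel (bat → btani, kos → ksani, did → ddani) delete the last vowel and add -ani.
The other patterns: stems with 2 vowels add mi- … -ast around the stem; stems with 3 vowels add the prefix go-.
So dos → dsani.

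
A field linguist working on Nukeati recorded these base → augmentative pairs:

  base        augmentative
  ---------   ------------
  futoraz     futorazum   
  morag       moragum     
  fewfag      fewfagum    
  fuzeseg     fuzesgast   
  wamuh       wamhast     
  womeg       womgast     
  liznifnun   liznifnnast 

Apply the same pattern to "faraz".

farazum

"faraz" has last vowel 'a'. The stems whose last vowel is 'a' (futoraz → futorazum, morag → moragum, fewfag → fewfagum) add -um.
So faraz → farazum.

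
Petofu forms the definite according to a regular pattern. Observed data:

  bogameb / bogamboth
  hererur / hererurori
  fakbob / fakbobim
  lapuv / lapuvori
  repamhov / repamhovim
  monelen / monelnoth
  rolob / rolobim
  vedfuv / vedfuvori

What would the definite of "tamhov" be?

tamhovim

"tamhov" has last vowel 'o'. The stems whose last vowel is 'o' (repamhov → repamhovim, rolob → rolobim, fakbob → fakbobim) add -im.
The other patterns: stems whose last vowel is 'e' delete the last vowel and add -oth; stems whose last vowel is 'u' add -ori.
So tamhov → tamhovim.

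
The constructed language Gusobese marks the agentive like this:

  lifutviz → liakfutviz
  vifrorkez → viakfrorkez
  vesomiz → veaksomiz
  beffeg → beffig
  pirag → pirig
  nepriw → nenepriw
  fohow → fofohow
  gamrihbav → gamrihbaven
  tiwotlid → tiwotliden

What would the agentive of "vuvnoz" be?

vifrorkez and beffeg both have last vowel 'e' yet inflect differently (viakfrorkez, beffig), so the last vowel is not what conditions the rule; the final letter is.
"vuvnoz" ends in -z. The stems ending in -z (lifutviz → liakfutviz, vifrorkez → viakfrorkez, vesomiz → veaksomiz) insert -ak- after the first vowel.
So vuvnoz → vuakvnoz.

vuakvnoz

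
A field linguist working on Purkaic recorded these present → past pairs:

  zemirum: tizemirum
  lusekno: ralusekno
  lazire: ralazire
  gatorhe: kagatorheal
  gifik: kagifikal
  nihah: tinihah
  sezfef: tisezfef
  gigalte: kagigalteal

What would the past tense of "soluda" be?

gatorhe and lazire both end in -e yet inflect differently (kagatorheal, ralazire), so the final letter is not what conditions the rule; the first letter is.
"soluda" begins with s-. The one such stem in the data (sezfef → tisezfef) adds the prefix ti-, so the same rule applies.
The other patterns: stems beginning with g- add ka- … -al around the stem; stems beginning with l- add the prefix ra-.
So soluda → tisoluda.

tisoluda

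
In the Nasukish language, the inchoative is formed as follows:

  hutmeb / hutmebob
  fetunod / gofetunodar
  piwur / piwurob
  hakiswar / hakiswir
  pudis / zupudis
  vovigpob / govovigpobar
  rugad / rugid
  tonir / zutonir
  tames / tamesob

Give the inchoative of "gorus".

gorusob

"gorus" has last vowel 'u'. The one such stem in the data (piwur → piwurob) adds -ob, so the same rule applies.
So gorus → gorusob.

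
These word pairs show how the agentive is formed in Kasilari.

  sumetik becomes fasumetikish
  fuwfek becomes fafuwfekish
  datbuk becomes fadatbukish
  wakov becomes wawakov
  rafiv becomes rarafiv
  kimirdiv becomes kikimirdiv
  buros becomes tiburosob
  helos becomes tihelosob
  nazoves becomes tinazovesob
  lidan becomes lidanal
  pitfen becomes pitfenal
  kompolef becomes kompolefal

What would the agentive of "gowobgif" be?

"gowobgif" ends in -f. The one such stem in the data (kompolef → kompolefal) adds -al, so the same rule applies.
So gowobgif → gowobgifal.

gowobgifal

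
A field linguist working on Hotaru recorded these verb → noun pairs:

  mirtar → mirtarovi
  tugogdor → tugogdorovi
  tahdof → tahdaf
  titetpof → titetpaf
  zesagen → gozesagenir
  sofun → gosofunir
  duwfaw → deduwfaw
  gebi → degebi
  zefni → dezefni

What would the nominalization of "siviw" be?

desiviw

tugogdor and tahdof both have last vowel 'o' yet inflect differently (tugogdorovi, tahdaf), so the last vowel is not what conditions the rule; the final letter is.
"siviw" ends in -w. The one such stem in the data (duwfaw → deduwfaw) adds the prefix de-, so the same rule applies.
So siviw → desiviw.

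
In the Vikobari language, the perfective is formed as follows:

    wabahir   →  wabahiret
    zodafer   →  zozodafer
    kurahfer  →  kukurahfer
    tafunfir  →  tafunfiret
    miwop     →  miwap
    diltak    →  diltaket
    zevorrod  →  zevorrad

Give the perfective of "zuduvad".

"zuduvad" has last vowel 'a'. The one such stem in the data (diltak → diltaket) adds -et, so the same rule applies.
The other patterns: stems whose last vowel is 'o' change the last vowel to 'a'; stems whose last vowel is 'e' repeat the first consonant+vowel as a prefix.
So zuduvad → zuduvadet.

zuduvadet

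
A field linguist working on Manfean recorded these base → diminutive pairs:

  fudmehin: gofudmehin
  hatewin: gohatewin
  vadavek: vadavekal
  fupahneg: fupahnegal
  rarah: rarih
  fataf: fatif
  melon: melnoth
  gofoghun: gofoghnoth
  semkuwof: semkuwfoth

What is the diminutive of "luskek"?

fudmehin and melon both end in -n yet inflect differently (gofudmehin, melnoth), so the final letter is not what conditions the rule; the last vowel is.
"luskek" has last vowel 'e'. The stems whose last vowel is 'e' (vadavek → vadavekal, fupahneg → fupahnegal) add -al.
So luskek → luskekal.

luskekal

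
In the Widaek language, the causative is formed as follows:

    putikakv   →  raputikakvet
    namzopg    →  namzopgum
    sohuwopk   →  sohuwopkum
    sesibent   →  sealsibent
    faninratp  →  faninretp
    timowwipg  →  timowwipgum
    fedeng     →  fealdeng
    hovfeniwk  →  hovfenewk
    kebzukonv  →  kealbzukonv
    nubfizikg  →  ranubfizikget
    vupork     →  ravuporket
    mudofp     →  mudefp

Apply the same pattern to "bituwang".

sohuwopk and vupork both end in -k yet inflect differently (sohuwopkum, ravuporket), so the final letter is not what conditions the rule; the second-to-last letter is.
"bituwang" has second-to-last letter 'n'. The stems whose second-to-last letter is 'n' (sesibent → sealsibent, kebzukonv → kealbzukonv, fedeng → fealdeng) insert -al- after the first vowel.
The other patterns: stems whose second-to-last letter is 'p' add -um; stems whose second-to-last letter is 'k' or 'r' add ra- … -et around the stem; stems whose second-to-last letter is 'f', 't' or 'w' change the last vowel to 'e'.
So bituwang → bialtuwang.

bialtuwang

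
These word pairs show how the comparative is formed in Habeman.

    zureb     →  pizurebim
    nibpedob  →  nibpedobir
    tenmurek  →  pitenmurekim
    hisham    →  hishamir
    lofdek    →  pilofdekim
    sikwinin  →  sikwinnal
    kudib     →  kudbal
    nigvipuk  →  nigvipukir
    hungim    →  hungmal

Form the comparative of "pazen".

pipazenim

"pazen" has last vowel 'e'. The stems whose last vowel is 'e' (tenmurek → pitenmurekim, zureb → pizurebim, lofdek → pilofdekim) add pi- … -im around the stem.
So pazen → pipazenim.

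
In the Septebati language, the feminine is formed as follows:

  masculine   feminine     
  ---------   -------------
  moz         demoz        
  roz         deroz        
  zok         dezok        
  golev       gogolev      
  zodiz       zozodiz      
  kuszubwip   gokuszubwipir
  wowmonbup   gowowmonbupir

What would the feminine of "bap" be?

debap

"bap" has 1 vowel. The stems with 1 vowel (moz → demoz, roz → deroz, zok → dezok) add the prefix de-.
So bap → debap.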